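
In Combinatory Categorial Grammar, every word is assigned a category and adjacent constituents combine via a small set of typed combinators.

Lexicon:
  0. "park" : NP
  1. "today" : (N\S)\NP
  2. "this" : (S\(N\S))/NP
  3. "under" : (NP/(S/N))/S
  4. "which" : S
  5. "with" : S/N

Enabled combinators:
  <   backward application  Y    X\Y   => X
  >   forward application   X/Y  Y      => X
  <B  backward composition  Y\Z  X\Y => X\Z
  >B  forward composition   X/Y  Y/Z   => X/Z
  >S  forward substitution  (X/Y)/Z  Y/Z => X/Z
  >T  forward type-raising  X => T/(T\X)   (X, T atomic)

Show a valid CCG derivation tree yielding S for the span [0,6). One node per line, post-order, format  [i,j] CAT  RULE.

[0,1] NP  lex  "park"
[1,2] (N\S)\NP  lex  "today"
[2,3] (S\(N\S))/NP  lex  "this"
[3,4] (NP/(S/N))/S  lex  "under"
[4,5] S  lex  "which"
[3,5] NP/(S/N)  >  k=4
[5,6] S/N  lex  "with"
[3,6] NP  >  k=5
[2,6] S\(N\S)  >  k=3
[1,6] S\NP  <B  k=2
[0,6] S  <  k=1

[0,6] S   <
  [0,1] "park" : NP
  [1,6] S\NP   <B
    [1,2] "today" : (N\S)\NP
    [2,6] S\(N\S)   >
      [2,3] "this" : (S\(N\S))/NP
      [3,6] NP   >
        [3,5] NP/(S/N)   >
          [3,4] "under" : (NP/(S/N))/S
          [4,5] "which" : S
        [5,6] "with" : S/N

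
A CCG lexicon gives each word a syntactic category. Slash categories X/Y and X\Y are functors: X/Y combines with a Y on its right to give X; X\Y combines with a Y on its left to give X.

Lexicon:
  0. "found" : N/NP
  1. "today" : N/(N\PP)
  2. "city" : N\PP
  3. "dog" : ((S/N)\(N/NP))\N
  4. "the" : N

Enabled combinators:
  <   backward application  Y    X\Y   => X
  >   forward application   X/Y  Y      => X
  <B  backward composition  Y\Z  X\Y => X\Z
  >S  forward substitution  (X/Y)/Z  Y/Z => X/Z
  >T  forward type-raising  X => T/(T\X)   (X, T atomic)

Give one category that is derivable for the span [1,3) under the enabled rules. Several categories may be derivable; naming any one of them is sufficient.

[0,5] S   >
  [0,4] S/N   <
    [0,1] "found" : N/NP
    [1,4] (S/N)\(N/NP)   <
      [1,3] N   >
        [1,2] "today" : N/(N\PP)
        [2,3] "city" : N\PP
      [3,4] "dog" : ((S/N)\(N/NP))\N
  [4,5] "the" : N

N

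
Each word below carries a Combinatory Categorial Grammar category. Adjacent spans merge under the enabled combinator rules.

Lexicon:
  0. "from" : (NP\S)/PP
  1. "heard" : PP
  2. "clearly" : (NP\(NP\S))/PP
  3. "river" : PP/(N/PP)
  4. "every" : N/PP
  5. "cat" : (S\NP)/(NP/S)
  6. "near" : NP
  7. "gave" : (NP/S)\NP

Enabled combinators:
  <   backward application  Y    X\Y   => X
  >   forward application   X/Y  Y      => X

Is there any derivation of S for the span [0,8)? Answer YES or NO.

YES

[0,8] S   <
  [0,5] NP   <
    [0,2] NP\S   >
      [0,1] "from" : (NP\S)/PP
      [1,2] "heard" : PP
    [2,5] NP\(NP\S)   >
      [2,3] "clearly" : (NP\(NP\S))/PP
      [3,5] PP   >
        [3,4] "river" : PP/(N/PP)
        [4,5] "every" : N/PP
  [5,8] S\NP   >
    [5,6] "cat" : (S\NP)/(NP/S)
    [6,8] NP/S   <
      [6,7] "near" : NP
      [7,8] "gave" : (NP/S)\NP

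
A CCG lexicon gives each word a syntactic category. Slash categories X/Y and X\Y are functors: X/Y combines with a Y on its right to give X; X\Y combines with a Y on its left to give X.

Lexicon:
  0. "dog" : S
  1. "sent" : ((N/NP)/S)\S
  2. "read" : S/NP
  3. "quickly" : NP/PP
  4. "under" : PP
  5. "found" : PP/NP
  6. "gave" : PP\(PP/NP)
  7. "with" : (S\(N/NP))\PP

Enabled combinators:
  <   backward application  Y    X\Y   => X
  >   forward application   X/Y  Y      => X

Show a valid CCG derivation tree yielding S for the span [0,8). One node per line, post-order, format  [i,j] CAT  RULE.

[0,1] S  lex  "dog"
[1,2] ((N/NP)/S)\S  lex  "sent"
[0,2] (N/NP)/S  <  k=1
[2,3] S/NP  lex  "read"
[3,4] NP/PP  lex  "quickly"
[4,5] PP  lex  "under"
[3,5] NP  >  k=4
[2,5] S  >  k=3
[0,5] N/NP  >  k=2
[5,6] PP/NP  lex  "found"
[6,7] PP\(PP/NP)  lex  "gave"
[5,7] PP  <  k=6
[7,8] (S\(N/NP))\PP  lex  "with"
[5,8] S\(N/NP)  <  k=7
[0,8] S  <  k=5

[0,8] S   <
  [0,5] N/NP   >
    [0,2] (N/NP)/S   <
      [0,1] "dog" : S
      [1,2] "sent" : ((N/NP)/S)\S
    [2,5] S   >
      [2,3] "read" : S/NP
      [3,5] NP   >
        [3,4] "quickly" : NP/PP
        [4,5] "under" : PP
  [5,8] S\(N/NP)   <
    [5,7] PP   <
      [5,6] "found" : PP/NP
      [6,7] "gave" : PP\(PP/NP)
    [7,8] "with" : (S\(N/NP))\PP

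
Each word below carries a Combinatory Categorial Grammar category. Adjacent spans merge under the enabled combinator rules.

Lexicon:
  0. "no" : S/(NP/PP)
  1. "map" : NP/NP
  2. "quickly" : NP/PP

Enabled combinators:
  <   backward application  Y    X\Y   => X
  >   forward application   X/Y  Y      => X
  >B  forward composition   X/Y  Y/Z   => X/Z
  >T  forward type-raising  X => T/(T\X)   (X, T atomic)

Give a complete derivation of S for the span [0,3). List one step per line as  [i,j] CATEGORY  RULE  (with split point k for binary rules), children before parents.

[0,1] S/(NP/PP)  lex  "no"
[1,2] NP/NP  lex  "map"
[2,3] NP/PP  lex  "quickly"
[1,3] NP/PP  >B  k=2
[0,3] S  >  k=1

[0,3] S   >
  [0,1] "no" : S/(NP/PP)
  [1,3] NP/PP   >B
    [1,2] "map" : NP/NP
    [2,3] "quickly" : NP/PP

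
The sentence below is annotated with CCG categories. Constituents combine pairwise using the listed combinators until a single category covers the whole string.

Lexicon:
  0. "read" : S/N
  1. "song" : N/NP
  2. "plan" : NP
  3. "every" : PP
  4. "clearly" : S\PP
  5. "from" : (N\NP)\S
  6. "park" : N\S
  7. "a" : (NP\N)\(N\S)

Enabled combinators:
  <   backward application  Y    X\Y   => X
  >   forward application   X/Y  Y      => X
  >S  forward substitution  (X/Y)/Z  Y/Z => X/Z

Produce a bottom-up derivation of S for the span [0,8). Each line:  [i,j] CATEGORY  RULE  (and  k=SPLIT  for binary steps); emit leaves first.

[0,1] S/N  lex  "read"
[1,2] N/NP  lex  "song"
[2,3] NP  lex  "plan"
[3,4] PP  lex  "every"
[4,5] S\PP  lex  "clearly"
[3,5] S  <  k=4
[5,6] (N\NP)\S  lex  "from"
[3,6] N\NP  <  k=5
[2,6] N  <  k=3
[6,7] N\S  lex  "park"
[7,8] (NP\N)\(N\S)  lex  "a"
[6,8] NP\N  <  k=7
[2,8] NP  <  k=6
[1,8] N  >  k=2
[0,8] S  >  k=1

[0,8] S   >
  [0,1] "read" : S/N
  [1,8] N   >
    [1,2] "song" : N/NP
    [2,8] NP   <
      [2,6] N   <
        [2,3] "plan" : NP
        [3,6] N\NP   <
          [3,5] S   <
            [3,4] "every" : PP
            [4,5] "clearly" : S\PP
          [5,6] "from" : (N\NP)\S
      [6,8] NP\N   <
        [6,7] "park" : N\S
        [7,8] "a" : (NP\N)\(N\S)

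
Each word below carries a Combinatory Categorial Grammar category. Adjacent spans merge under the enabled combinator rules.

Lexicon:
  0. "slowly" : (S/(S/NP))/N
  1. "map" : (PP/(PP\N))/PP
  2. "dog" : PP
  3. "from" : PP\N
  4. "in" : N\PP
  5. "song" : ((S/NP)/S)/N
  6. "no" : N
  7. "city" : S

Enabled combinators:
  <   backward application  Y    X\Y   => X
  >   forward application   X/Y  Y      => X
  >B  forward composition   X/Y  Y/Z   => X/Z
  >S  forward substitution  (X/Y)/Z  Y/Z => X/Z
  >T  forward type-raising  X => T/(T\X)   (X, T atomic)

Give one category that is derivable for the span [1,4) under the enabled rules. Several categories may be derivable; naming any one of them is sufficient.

PP

[0,8] S   >
  [0,5] S/(S/NP)   >
    [0,1] "slowly" : (S/(S/NP))/N
    [1,5] N   <
      [1,4] PP   >
        [1,3] PP/(PP\N)   >
          [1,2] "map" : (PP/(PP\N))/PP
          [2,3] "dog" : PP
        [3,4] "from" : PP\N
      [4,5] "in" : N\PP
  [5,8] S/NP   >
    [5,7] (S/NP)/S   >
      [5,6] "song" : ((S/NP)/S)/N
      [6,7] "no" : N
    [7,8] "city" : S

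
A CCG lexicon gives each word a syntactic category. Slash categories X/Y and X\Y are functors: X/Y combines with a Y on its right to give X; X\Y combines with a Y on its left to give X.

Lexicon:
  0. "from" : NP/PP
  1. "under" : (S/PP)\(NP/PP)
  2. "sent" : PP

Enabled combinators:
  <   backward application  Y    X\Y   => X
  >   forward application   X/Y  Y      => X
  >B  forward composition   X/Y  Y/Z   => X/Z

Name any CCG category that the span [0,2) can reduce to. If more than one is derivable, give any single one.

[0,3] S   >
  [0,2] S/PP   <
    [0,1] "from" : NP/PP
    [1,2] "under" : (S/PP)\(NP/PP)
  [2,3] "sent" : PP

S/PP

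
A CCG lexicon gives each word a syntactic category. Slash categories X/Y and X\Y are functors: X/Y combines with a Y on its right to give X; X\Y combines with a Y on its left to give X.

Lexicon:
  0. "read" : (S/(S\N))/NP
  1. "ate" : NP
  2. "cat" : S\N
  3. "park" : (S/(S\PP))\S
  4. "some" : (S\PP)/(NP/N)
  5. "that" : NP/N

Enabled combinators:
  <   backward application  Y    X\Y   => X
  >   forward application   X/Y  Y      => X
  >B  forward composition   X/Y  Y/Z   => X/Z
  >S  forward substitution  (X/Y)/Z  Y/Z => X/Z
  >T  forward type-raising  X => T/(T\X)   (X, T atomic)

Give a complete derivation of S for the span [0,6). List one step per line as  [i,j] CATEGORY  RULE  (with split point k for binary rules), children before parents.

[0,1] (S/(S\N))/NP  lex  "read"
[1,2] NP  lex  "ate"
[0,2] S/(S\N)  >  k=1
[2,3] S\N  lex  "cat"
[0,3] S  >  k=2
[3,4] (S/(S\PP))\S  lex  "park"
[0,4] S/(S\PP)  <  k=3
[4,5] (S\PP)/(NP/N)  lex  "some"
[5,6] NP/N  lex  "that"
[4,6] S\PP  >  k=5
[0,6] S  >  k=4

[0,6] S   >
  [0,4] S/(S\PP)   <
    [0,3] S   >
      [0,2] S/(S\N)   >
        [0,1] "read" : (S/(S\N))/NP
        [1,2] "ate" : NP
      [2,3] "cat" : S\N
    [3,4] "park" : (S/(S\PP))\S
  [4,6] S\PP   >
    [4,5] "some" : (S\PP)/(NP/N)
    [5,6] "that" : NP/N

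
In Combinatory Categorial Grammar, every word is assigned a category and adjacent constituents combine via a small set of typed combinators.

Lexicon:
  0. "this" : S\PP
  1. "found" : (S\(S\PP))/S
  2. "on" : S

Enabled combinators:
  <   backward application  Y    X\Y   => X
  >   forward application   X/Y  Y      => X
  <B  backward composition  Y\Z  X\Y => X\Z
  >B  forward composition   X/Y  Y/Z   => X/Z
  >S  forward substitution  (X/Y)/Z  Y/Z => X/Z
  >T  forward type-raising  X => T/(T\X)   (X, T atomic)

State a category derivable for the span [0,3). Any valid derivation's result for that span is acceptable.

S

[0,3] S   <
  [0,1] "this" : S\PP
  [1,3] S\(S\PP)   >
    [1,2] "found" : (S\(S\PP))/S
    [2,3] "on" : S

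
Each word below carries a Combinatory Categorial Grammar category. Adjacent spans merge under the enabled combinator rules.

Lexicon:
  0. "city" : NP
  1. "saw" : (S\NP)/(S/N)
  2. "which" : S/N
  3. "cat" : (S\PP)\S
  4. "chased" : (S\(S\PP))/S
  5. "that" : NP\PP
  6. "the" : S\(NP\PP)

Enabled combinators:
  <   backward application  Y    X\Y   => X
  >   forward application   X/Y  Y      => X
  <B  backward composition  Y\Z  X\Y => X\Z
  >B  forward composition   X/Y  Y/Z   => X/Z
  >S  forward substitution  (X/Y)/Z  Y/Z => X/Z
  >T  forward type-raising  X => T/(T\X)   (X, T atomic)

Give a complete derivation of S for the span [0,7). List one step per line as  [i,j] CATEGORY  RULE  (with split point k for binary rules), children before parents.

[0,1] NP  lex  "city"
[1,2] (S\NP)/(S/N)  lex  "saw"
[2,3] S/N  lex  "which"
[1,3] S\NP  >  k=2
[0,3] S  <  k=1
[3,4] (S\PP)\S  lex  "cat"
[0,4] S\PP  <  k=3
[4,5] (S\(S\PP))/S  lex  "chased"
[5,6] NP\PP  lex  "that"
[6,7] S\(NP\PP)  lex  "the"
[5,7] S  <  k=6
[4,7] S\(S\PP)  >  k=5
[0,7] S  <  k=4

[0,7] S   <
  [0,4] S\PP   <
    [0,3] S   <
      [0,1] "city" : NP
      [1,3] S\NP   >
        [1,2] "saw" : (S\NP)/(S/N)
        [2,3] "which" : S/N
    [3,4] "cat" : (S\PP)\S
  [4,7] S\(S\PP)   >
    [4,5] "chased" : (S\(S\PP))/S
    [5,7] S   <
      [5,6] "that" : NP\PP
      [6,7] "the" : S\(NP\PP)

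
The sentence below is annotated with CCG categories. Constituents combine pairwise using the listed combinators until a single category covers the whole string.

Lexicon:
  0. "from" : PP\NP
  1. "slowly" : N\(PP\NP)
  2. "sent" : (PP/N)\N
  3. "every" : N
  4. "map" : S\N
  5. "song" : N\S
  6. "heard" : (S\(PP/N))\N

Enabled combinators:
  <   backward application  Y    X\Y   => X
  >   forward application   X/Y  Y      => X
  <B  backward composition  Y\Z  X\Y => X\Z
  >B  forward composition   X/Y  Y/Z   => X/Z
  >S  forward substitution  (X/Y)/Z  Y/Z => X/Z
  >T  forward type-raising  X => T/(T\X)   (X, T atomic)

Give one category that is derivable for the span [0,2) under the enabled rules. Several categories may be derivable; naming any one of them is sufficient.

[0,7] S   <
  [0,3] PP/N   <
    [0,2] N   <
      [0,1] "from" : PP\NP
      [1,2] "slowly" : N\(PP\NP)
    [2,3] "sent" : (PP/N)\N
  [3,7] S\(PP/N)   <
    [3,6] N   <
      [3,5] S   <
        [3,4] "every" : N
        [4,5] "map" : S\N
      [5,6] "song" : N\S
    [6,7] "heard" : (S\(PP/N))\N

N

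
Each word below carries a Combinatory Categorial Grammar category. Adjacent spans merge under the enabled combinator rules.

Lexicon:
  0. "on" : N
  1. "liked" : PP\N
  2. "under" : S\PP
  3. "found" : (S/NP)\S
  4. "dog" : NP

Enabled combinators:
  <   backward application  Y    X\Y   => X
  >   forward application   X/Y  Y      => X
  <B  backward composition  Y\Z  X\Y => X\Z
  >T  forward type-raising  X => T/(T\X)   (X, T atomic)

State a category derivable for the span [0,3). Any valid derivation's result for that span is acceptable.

S

[0,5] S   >
  [0,4] S/NP   <
    [0,3] S   <
      [0,1] "on" : N
      [1,3] S\N   <B
        [1,2] "liked" : PP\N
        [2,3] "under" : S\PP
    [3,4] "found" : (S/NP)\S
  [4,5] "dog" : NP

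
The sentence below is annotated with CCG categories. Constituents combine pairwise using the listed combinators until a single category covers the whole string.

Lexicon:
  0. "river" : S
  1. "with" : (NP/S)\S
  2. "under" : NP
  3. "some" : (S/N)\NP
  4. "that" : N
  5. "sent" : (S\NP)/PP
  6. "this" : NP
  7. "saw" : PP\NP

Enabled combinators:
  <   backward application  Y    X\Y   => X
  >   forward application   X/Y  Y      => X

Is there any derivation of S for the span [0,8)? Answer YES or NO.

YES

[0,8] S   <
  [0,5] NP   >
    [0,2] NP/S   <
      [0,1] "river" : S
      [1,2] "with" : (NP/S)\S
    [2,5] S   >
      [2,4] S/N   <
        [2,3] "under" : NP
        [3,4] "some" : (S/N)\NP
      [4,5] "that" : N
  [5,8] S\NP   >
    [5,6] "sent" : (S\NP)/PP
    [6,8] PP   <
      [6,7] "this" : NP
      [7,8] "saw" : PP\NP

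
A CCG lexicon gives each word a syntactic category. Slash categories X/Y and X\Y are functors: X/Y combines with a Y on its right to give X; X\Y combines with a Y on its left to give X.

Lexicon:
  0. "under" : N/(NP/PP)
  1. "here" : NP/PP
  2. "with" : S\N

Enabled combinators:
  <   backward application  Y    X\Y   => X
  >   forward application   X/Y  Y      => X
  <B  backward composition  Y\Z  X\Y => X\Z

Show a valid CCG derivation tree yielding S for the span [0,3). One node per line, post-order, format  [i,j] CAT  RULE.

[0,3] S   <
  [0,2] N   >
    [0,1] "under" : N/(NP/PP)
    [1,2] "here" : NP/PP
  [2,3] "with" : S\N

[0,1] N/(NP/PP)  lex  "under"
[1,2] NP/PP  lex  "here"
[0,2] N  >  k=1
[2,3] S\N  lex  "with"
[0,3] S  <  k=2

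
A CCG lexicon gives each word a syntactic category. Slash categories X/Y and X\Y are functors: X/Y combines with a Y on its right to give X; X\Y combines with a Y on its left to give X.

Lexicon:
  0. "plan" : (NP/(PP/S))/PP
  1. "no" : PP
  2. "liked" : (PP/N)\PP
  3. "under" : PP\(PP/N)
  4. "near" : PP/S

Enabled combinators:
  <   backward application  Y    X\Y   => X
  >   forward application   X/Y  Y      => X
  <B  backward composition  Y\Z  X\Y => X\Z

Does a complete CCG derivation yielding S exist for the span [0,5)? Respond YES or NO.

NO

(NP/(PP/S))/PP PP (PP/N)\PP PP\(PP/N) PP/S
CKY chart[0,5] = {NP}; S ∉ chart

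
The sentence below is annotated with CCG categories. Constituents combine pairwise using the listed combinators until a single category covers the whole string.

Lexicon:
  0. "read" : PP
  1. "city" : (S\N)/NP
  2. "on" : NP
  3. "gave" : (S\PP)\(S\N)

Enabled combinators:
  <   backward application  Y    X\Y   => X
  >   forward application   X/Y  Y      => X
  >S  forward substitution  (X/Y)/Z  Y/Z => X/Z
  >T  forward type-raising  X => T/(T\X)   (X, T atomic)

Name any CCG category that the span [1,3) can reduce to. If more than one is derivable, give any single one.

[0,4] S   <
  [0,1] "read" : PP
  [1,4] S\PP   <
    [1,3] S\N   >
      [1,2] "city" : (S\N)/NP
      [2,3] "on" : NP
    [3,4] "gave" : (S\PP)\(S\N)

S\N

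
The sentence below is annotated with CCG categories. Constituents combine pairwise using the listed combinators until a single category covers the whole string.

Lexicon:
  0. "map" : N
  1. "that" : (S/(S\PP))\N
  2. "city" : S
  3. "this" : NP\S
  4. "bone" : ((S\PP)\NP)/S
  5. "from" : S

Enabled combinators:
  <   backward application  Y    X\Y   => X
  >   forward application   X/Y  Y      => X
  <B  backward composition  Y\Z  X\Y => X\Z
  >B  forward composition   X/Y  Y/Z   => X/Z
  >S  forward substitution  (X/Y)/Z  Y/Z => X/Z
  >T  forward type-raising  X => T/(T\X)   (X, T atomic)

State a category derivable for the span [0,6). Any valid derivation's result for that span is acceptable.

[0,6] S   >
  [0,2] S/(S\PP)   <
    [0,1] "map" : N
    [1,2] "that" : (S/(S\PP))\N
  [2,6] S\PP   <
    [2,4] NP   <
      [2,3] "city" : S
      [3,4] "this" : NP\S
    [4,6] (S\PP)\NP   >
      [4,5] "bone" : ((S\PP)\NP)/S
      [5,6] "from" : S

S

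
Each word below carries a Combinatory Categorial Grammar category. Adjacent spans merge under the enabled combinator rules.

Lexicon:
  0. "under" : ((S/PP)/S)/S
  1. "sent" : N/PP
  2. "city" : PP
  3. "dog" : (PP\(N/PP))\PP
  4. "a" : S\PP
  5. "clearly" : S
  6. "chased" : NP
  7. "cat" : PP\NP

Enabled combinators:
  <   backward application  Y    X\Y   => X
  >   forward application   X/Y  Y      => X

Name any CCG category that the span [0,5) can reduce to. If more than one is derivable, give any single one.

(S/PP)/S

[0,8] S   >
  [0,6] S/PP   >
    [0,5] (S/PP)/S   >
      [0,1] "under" : ((S/PP)/S)/S
      [1,5] S   <
        [1,4] PP   <
          [1,2] "sent" : N/PP
          [2,4] PP\(N/PP)   <
            [2,3] "city" : PP
            [3,4] "dog" : (PP\(N/PP))\PP
        [4,5] "a" : S\PP
    [5,6] "clearly" : S
  [6,8] PP   <
    [6,7] "chased" : NP
    [7,8] "cat" : PP\NP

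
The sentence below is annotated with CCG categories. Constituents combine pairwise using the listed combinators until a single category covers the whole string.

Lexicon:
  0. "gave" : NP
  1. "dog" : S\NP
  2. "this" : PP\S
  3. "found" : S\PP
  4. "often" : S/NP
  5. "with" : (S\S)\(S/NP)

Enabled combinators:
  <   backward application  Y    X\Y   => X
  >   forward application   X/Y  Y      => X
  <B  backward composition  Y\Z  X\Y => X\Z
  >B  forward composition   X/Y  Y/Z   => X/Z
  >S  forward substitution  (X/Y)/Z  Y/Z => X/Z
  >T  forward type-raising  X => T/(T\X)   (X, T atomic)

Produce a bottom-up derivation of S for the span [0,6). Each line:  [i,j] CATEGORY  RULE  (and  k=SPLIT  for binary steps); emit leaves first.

[0,6] S   <
  [0,3] PP   <
    [0,2] S   >
      [0,1] S/(S\NP)   >T
        [0,1] "gave" : NP
      [1,2] "dog" : S\NP
    [2,3] "this" : PP\S
  [3,6] S\PP   <B
    [3,4] "found" : S\PP
    [4,6] S\S   <
      [4,5] "often" : S/NP
      [5,6] "with" : (S\S)\(S/NP)

[0,1] NP  lex  "gave"
[0,1] S/(S\NP)  >T
[1,2] S\NP  lex  "dog"
[0,2] S  >  k=1
[2,3] PP\S  lex  "this"
[0,3] PP  <  k=2
[3,4] S\PP  lex  "found"
[4,5] S/NP  lex  "often"
[5,6] (S\S)\(S/NP)  lex  "with"
[4,6] S\S  <  k=5
[3,6] S\PP  <B  k=4
[0,6] S  <  k=3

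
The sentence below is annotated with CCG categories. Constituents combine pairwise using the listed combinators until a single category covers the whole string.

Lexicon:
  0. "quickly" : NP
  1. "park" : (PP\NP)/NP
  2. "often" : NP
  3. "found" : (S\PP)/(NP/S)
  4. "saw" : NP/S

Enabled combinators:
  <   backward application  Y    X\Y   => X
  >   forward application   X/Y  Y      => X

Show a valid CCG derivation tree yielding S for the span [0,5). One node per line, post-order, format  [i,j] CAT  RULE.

[0,5] S   <
  [0,3] PP   <
    [0,1] "quickly" : NP
    [1,3] PP\NP   >
      [1,2] "park" : (PP\NP)/NP
      [2,3] "often" : NP
  [3,5] S\PP   >
    [3,4] "found" : (S\PP)/(NP/S)
    [4,5] "saw" : NP/S

[0,1] NP  lex  "quickly"
[1,2] (PP\NP)/NP  lex  "park"
[2,3] NP  lex  "often"
[1,3] PP\NP  >  k=2
[0,3] PP  <  k=1
[3,4] (S\PP)/(NP/S)  lex  "found"
[4,5] NP/S  lex  "saw"
[3,5] S\PP  >  k=4
[0,5] S  <  k=3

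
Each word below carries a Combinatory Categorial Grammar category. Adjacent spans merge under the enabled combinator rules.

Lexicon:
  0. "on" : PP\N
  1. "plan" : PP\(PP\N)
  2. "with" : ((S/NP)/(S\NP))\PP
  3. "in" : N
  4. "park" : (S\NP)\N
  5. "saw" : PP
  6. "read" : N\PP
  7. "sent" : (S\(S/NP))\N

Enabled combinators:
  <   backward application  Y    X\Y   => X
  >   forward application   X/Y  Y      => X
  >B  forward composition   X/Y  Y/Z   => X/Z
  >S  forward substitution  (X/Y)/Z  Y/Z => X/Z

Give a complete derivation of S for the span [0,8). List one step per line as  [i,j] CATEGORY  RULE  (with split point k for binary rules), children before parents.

[0,8] S   <
  [0,5] S/NP   >
    [0,3] (S/NP)/(S\NP)   <
      [0,2] PP   <
        [0,1] "on" : PP\N
        [1,2] "plan" : PP\(PP\N)
      [2,3] "with" : ((S/NP)/(S\NP))\PP
    [3,5] S\NP   <
      [3,4] "in" : N
      [4,5] "park" : (S\NP)\N
  [5,8] S\(S/NP)   <
    [5,7] N   <
      [5,6] "saw" : PP
      [6,7] "read" : N\PP
    [7,8] "sent" : (S\(S/NP))\N

[0,1] PP\N  lex  "on"
[1,2] PP\(PP\N)  lex  "plan"
[0,2] PP  <  k=1
[2,3] ((S/NP)/(S\NP))\PP  lex  "with"
[0,3] (S/NP)/(S\NP)  <  k=2
[3,4] N  lex  "in"
[4,5] (S\NP)\N  lex  "park"
[3,5] S\NP  <  k=4
[0,5] S/NP  >  k=3
[5,6] PP  lex  "saw"
[6,7] N\PP  lex  "read"
[5,7] N  <  k=6
[7,8] (S\(S/NP))\N  lex  "sent"
[5,8] S\(S/NP)  <  k=7
[0,8] S  <  k=5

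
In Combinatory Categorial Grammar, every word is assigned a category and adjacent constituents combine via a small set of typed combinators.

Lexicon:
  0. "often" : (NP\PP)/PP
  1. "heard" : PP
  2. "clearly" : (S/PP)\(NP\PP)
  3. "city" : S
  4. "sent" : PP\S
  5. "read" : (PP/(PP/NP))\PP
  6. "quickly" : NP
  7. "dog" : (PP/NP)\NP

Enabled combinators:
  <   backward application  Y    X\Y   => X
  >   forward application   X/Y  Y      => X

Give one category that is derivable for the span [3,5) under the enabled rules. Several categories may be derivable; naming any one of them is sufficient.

PP

[0,8] S   >
  [0,3] S/PP   <
    [0,2] NP\PP   >
      [0,1] "often" : (NP\PP)/PP
      [1,2] "heard" : PP
    [2,3] "clearly" : (S/PP)\(NP\PP)
  [3,8] PP   >
    [3,6] PP/(PP/NP)   <
      [3,5] PP   <
        [3,4] "city" : S
        [4,5] "sent" : PP\S
      [5,6] "read" : (PP/(PP/NP))\PP
    [6,8] PP/NP   <
      [6,7] "quickly" : NP
      [7,8] "dog" : (PP/NP)\NP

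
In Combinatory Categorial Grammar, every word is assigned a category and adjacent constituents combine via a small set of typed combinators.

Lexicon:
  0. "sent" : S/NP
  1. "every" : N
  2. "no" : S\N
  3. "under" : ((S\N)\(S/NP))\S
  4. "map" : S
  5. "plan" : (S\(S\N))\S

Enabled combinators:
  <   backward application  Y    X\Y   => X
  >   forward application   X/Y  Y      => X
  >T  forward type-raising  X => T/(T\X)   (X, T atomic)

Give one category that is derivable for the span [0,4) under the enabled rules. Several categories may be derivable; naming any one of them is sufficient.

S\N

[0,6] S   <
  [0,4] S\N   <
    [0,1] "sent" : S/NP
    [1,4] (S\N)\(S/NP)   <
      [1,3] S   >
        [1,2] S/(S\N)   >T
          [1,2] "every" : N
        [2,3] "no" : S\N
      [3,4] "under" : ((S\N)\(S/NP))\S
  [4,6] S\(S\N)   <
    [4,5] "map" : S
    [5,6] "plan" : (S\(S\N))\S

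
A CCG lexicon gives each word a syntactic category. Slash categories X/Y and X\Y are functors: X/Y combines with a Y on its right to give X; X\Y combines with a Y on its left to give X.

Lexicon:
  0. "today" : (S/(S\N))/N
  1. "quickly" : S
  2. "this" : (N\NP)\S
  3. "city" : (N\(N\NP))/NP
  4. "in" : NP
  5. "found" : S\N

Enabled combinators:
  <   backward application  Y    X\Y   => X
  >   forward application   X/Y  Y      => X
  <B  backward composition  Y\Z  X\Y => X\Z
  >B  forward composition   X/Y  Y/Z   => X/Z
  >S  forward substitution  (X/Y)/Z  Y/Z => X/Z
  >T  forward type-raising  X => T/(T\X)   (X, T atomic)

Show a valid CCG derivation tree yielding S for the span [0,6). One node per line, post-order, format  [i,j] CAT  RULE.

[0,6] S   >
  [0,5] S/(S\N)   >
    [0,1] "today" : (S/(S\N))/N
    [1,5] N   <
      [1,3] N\NP   <
        [1,2] "quickly" : S
        [2,3] "this" : (N\NP)\S
      [3,5] N\(N\NP)   >
        [3,4] "city" : (N\(N\NP))/NP
        [4,5] "in" : NP
  [5,6] "found" : S\N

[0,1] (S/(S\N))/N  lex  "today"
[1,2] S  lex  "quickly"
[2,3] (N\NP)\S  lex  "this"
[1,3] N\NP  <  k=2
[3,4] (N\(N\NP))/NP  lex  "city"
[4,5] NP  lex  "in"
[3,5] N\(N\NP)  >  k=4
[1,5] N  <  k=3
[0,5] S/(S\N)  >  k=1
[5,6] S\N  lex  "found"
[0,6] S  >  k=5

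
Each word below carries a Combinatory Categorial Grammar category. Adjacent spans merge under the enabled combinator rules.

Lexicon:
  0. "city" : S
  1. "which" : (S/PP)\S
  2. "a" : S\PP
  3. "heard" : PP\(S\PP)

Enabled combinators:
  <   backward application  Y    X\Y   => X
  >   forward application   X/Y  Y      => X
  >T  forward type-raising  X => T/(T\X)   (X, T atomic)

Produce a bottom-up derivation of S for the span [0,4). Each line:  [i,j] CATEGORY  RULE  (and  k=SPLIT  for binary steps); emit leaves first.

[0,1] S  lex  "city"
[1,2] (S/PP)\S  lex  "which"
[0,2] S/PP  <  k=1
[2,3] S\PP  lex  "a"
[3,4] PP\(S\PP)  lex  "heard"
[2,4] PP  <  k=3
[0,4] S  >  k=2

[0,4] S   >
  [0,2] S/PP   <
    [0,1] "city" : S
    [1,2] "which" : (S/PP)\S
  [2,4] PP   <
    [2,3] "a" : S\PP
    [3,4] "heard" : PP\(S\PP)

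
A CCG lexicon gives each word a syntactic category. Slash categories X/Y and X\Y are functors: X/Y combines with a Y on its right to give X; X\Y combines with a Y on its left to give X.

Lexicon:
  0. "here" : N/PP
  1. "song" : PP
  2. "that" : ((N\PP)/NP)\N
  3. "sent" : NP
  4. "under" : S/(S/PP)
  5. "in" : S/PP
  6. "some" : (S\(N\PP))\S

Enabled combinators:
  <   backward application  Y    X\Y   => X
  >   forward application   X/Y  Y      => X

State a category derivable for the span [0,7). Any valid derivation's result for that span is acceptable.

[0,7] S   <
  [0,4] N\PP   >
    [0,3] (N\PP)/NP   <
      [0,2] N   >
        [0,1] "here" : N/PP
        [1,2] "song" : PP
      [2,3] "that" : ((N\PP)/NP)\N
    [3,4] "sent" : NP
  [4,7] S\(N\PP)   <
    [4,6] S   >
      [4,5] "under" : S/(S/PP)
      [5,6] "in" : S/PP
    [6,7] "some" : (S\(N\PP))\S

S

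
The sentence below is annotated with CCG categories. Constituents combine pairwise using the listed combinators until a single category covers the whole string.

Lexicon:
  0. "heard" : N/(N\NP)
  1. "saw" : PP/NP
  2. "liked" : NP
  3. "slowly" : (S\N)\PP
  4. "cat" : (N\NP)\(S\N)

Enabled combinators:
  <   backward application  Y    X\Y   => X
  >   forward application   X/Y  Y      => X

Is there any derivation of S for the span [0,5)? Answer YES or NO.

NO

N/(N\NP) PP/NP NP (S\N)\PP (N\NP)\(S\N)
CKY chart[0,5] = {N}; S ∉ chart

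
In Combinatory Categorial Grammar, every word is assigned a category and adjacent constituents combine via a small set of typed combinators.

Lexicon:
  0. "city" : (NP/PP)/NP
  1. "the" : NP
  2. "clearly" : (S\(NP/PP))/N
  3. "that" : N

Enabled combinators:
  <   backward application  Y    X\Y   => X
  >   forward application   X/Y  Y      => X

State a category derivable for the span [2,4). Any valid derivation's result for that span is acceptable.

S\(NP/PP)

[0,4] S   <
  [0,2] NP/PP   >
    [0,1] "city" : (NP/PP)/NP
    [1,2] "the" : NP
  [2,4] S\(NP/PP)   >
    [2,3] "clearly" : (S\(NP/PP))/N
    [3,4] "that" : N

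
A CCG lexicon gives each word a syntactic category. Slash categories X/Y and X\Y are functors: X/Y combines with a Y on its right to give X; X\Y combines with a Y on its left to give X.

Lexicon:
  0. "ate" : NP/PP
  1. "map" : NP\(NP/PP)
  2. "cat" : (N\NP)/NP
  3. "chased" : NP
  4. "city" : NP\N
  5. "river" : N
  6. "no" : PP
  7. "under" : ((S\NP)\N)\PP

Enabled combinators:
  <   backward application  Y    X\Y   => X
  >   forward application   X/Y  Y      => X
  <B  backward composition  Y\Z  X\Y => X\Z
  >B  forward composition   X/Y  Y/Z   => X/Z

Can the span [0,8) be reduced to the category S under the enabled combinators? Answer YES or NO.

YES

[0,8] S   <
  [0,5] NP   <
    [0,4] N   <
      [0,2] NP   <
        [0,1] "ate" : NP/PP
        [1,2] "map" : NP\(NP/PP)
      [2,4] N\NP   >
        [2,3] "cat" : (N\NP)/NP
        [3,4] "chased" : NP
    [4,5] "city" : NP\N
  [5,8] S\NP   <
    [5,6] "river" : N
    [6,8] (S\NP)\N   <
      [6,7] "no" : PP
      [7,8] "under" : ((S\NP)\N)\PP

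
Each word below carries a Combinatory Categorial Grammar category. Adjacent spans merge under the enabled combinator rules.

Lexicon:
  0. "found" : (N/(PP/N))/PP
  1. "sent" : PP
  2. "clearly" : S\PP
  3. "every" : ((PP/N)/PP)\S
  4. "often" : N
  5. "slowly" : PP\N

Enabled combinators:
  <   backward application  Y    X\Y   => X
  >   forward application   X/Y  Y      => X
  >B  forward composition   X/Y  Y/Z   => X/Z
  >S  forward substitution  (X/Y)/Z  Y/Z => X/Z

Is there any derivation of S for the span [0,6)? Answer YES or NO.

(N/(PP/N))/PP PP S\PP ((PP/N)/PP)\S N PP\N
CKY chart[0,6] = {(N/(PP/N))/N, N}; S ∉ chart

NO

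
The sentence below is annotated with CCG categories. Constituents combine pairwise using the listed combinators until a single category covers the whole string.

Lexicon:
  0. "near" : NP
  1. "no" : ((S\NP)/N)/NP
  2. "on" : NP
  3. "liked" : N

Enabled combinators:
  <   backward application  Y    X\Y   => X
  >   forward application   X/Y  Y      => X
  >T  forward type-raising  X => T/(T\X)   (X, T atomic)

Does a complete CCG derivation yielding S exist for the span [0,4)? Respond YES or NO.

YES

[0,4] S   >
  [0,1] S/(S\NP)   >T
    [0,1] "near" : NP
  [1,4] S\NP   >
    [1,3] (S\NP)/N   >
      [1,2] "no" : ((S\NP)/N)/NP
      [2,3] "on" : NP
    [3,4] "liked" : N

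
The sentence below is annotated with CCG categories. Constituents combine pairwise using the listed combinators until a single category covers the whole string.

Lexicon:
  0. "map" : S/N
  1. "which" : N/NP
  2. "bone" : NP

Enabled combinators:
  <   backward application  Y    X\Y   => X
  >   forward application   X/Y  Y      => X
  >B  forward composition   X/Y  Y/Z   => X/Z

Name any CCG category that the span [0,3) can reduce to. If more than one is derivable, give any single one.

[0,3] S   >
  [0,2] S/NP   >B
    [0,1] "map" : S/N
    [1,2] "which" : N/NP
  [2,3] "bone" : NP

S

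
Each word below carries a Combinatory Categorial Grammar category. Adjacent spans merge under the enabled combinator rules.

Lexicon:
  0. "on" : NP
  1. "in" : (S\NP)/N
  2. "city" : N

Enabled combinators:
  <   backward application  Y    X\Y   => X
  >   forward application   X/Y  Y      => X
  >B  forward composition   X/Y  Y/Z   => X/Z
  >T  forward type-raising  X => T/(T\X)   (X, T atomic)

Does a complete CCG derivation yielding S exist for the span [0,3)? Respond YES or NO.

YES

[0,3] S   >
  [0,1] S/(S\NP)   >T
    [0,1] "on" : NP
  [1,3] S\NP   >
    [1,2] "in" : (S\NP)/N
    [2,3] "city" : N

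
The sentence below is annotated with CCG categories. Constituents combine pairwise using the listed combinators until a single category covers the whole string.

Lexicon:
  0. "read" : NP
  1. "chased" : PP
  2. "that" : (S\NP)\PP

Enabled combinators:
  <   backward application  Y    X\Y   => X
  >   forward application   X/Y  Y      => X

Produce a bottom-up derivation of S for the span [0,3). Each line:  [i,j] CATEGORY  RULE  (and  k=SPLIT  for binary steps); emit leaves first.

[0,1] NP  lex  "read"
[1,2] PP  lex  "chased"
[2,3] (S\NP)\PP  lex  "that"
[1,3] S\NP  <  k=2
[0,3] S  <  k=1

[0,3] S   <
  [0,1] "read" : NP
  [1,3] S\NP   <
    [1,2] "chased" : PP
    [2,3] "that" : (S\NP)\PP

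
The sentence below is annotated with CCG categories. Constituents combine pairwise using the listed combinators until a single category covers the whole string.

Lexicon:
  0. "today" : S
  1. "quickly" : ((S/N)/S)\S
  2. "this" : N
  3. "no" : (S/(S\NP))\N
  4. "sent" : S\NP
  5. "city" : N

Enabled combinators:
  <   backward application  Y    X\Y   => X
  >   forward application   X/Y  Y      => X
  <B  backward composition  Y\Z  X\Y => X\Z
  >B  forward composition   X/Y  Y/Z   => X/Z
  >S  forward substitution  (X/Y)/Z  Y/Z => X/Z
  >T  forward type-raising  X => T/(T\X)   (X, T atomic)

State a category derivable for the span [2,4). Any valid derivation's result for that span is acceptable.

S/(S\NP)

[0,6] S   >
  [0,5] S/N   >
    [0,2] (S/N)/S   <
      [0,1] "today" : S
      [1,2] "quickly" : ((S/N)/S)\S
    [2,5] S   >
      [2,4] S/(S\NP)   <
        [2,3] "this" : N
        [3,4] "no" : (S/(S\NP))\N
      [4,5] "sent" : S\NP
  [5,6] "city" : N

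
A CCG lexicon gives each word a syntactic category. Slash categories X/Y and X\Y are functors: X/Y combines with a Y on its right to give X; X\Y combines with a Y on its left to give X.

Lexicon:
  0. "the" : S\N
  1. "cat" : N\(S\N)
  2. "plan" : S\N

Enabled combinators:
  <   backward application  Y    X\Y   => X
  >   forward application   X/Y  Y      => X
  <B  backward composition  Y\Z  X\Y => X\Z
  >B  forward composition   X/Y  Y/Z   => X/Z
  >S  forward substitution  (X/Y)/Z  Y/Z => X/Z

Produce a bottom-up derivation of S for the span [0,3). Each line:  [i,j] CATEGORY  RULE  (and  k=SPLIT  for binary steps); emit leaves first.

[0,3] S   <
  [0,2] N   <
    [0,1] "the" : S\N
    [1,2] "cat" : N\(S\N)
  [2,3] "plan" : S\N

[0,1] S\N  lex  "the"
[1,2] N\(S\N)  lex  "cat"
[0,2] N  <  k=1
[2,3] S\N  lex  "plan"
[0,3] S  <  k=2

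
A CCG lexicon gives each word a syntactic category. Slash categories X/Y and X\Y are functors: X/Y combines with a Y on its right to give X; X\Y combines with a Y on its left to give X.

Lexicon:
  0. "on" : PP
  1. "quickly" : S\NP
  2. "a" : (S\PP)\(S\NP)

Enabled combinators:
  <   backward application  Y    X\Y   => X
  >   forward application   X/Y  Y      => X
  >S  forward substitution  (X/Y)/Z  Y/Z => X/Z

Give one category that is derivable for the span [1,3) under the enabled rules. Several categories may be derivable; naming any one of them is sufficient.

S\PP

[0,3] S   <
  [0,1] "on" : PP
  [1,3] S\PP   <
    [1,2] "quickly" : S\NP
    [2,3] "a" : (S\PP)\(S\NP)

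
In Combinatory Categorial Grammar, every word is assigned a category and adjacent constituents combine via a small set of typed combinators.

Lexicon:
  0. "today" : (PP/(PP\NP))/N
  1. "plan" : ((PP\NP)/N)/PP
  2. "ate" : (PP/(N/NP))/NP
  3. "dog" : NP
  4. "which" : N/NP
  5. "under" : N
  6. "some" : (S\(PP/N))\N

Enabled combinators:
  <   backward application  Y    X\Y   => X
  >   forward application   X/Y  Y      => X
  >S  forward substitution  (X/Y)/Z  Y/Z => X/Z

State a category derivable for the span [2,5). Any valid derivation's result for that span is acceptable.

[0,7] S   <
  [0,5] PP/N   >S
    [0,1] "today" : (PP/(PP\NP))/N
    [1,5] (PP\NP)/N   >
      [1,2] "plan" : ((PP\NP)/N)/PP
      [2,5] PP   >
        [2,4] PP/(N/NP)   >
          [2,3] "ate" : (PP/(N/NP))/NP
          [3,4] "dog" : NP
        [4,5] "which" : N/NP
  [5,7] S\(PP/N)   <
    [5,6] "under" : N
    [6,7] "some" : (S\(PP/N))\N

PP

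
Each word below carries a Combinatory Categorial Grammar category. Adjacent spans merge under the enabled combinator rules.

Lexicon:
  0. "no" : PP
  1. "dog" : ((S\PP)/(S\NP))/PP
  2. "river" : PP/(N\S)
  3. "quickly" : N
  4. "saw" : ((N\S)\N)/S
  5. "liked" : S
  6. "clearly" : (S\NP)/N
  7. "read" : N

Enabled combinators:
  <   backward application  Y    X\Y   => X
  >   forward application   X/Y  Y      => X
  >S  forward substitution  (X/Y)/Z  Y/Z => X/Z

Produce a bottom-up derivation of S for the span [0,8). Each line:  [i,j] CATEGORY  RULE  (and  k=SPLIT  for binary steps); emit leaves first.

[0,1] PP  lex  "no"
[1,2] ((S\PP)/(S\NP))/PP  lex  "dog"
[2,3] PP/(N\S)  lex  "river"
[3,4] N  lex  "quickly"
[4,5] ((N\S)\N)/S  lex  "saw"
[5,6] S  lex  "liked"
[4,6] (N\S)\N  >  k=5
[3,6] N\S  <  k=4
[2,6] PP  >  k=3
[1,6] (S\PP)/(S\NP)  >  k=2
[6,7] (S\NP)/N  lex  "clearly"
[7,8] N  lex  "read"
[6,8] S\NP  >  k=7
[1,8] S\PP  >  k=6
[0,8] S  <  k=1

[0,8] S   <
  [0,1] "no" : PP
  [1,8] S\PP   >
    [1,6] (S\PP)/(S\NP)   >
      [1,2] "dog" : ((S\PP)/(S\NP))/PP
      [2,6] PP   >
        [2,3] "river" : PP/(N\S)
        [3,6] N\S   <
          [3,4] "quickly" : N
          [4,6] (N\S)\N   >
            [4,5] "saw" : ((N\S)\N)/S
            [5,6] "liked" : S
    [6,8] S\NP   >
      [6,7] "clearly" : (S\NP)/N
      [7,8] "read" : N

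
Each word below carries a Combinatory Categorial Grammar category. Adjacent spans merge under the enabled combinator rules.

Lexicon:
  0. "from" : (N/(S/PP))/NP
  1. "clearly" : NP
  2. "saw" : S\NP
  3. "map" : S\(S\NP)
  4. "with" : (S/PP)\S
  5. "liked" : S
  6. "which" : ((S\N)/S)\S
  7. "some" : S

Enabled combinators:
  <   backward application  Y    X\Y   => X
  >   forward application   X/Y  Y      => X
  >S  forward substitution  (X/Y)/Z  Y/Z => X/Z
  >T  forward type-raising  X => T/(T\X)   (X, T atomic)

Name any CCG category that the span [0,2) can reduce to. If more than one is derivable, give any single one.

[0,8] S   <
  [0,5] N   >
    [0,2] N/(S/PP)   >
      [0,1] "from" : (N/(S/PP))/NP
      [1,2] "clearly" : NP
    [2,5] S/PP   <
      [2,4] S   <
        [2,3] "saw" : S\NP
        [3,4] "map" : S\(S\NP)
      [4,5] "with" : (S/PP)\S
  [5,8] S\N   >
    [5,7] (S\N)/S   <
      [5,6] "liked" : S
      [6,7] "which" : ((S\N)/S)\S
    [7,8] "some" : S

N/(S/PP)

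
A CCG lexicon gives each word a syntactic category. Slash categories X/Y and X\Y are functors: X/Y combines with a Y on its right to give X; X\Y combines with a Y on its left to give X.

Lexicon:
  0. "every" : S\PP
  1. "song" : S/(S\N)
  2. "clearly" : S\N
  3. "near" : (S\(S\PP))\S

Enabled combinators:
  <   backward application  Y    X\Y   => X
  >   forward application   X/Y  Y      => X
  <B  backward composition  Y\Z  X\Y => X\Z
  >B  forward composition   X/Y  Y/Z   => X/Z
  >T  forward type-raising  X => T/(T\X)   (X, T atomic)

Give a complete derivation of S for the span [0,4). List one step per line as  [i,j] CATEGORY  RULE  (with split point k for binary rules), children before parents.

[0,1] S\PP  lex  "every"
[1,2] S/(S\N)  lex  "song"
[2,3] S\N  lex  "clearly"
[1,3] S  >  k=2
[3,4] (S\(S\PP))\S  lex  "near"
[1,4] S\(S\PP)  <  k=3
[0,4] S  <  k=1

[0,4] S   <
  [0,1] "every" : S\PP
  [1,4] S\(S\PP)   <
    [1,3] S   >
      [1,2] "song" : S/(S\N)
      [2,3] "clearly" : S\N
    [3,4] "near" : (S\(S\PP))\S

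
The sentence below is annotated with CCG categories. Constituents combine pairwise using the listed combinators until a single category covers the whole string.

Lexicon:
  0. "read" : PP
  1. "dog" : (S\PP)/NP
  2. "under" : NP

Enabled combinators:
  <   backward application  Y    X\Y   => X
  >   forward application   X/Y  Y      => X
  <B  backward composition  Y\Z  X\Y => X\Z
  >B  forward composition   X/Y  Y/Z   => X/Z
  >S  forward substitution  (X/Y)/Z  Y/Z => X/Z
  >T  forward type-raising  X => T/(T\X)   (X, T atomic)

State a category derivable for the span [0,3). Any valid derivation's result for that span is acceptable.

S

[0,3] S   >
  [0,1] S/(S\PP)   >T
    [0,1] "read" : PP
  [1,3] S\PP   >
    [1,2] "dog" : (S\PP)/NP
    [2,3] "under" : NP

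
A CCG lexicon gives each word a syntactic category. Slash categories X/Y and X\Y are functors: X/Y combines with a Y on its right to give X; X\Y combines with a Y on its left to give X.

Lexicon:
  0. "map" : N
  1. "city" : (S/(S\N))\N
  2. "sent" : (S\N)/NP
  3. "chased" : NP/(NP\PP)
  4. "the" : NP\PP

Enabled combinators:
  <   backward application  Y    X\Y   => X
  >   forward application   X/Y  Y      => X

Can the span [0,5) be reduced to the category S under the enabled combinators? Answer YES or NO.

[0,5] S   >
  [0,2] S/(S\N)   <
    [0,1] "map" : N
    [1,2] "city" : (S/(S\N))\N
  [2,5] S\N   >
    [2,3] "sent" : (S\N)/NP
    [3,5] NP   >
      [3,4] "chased" : NP/(NP\PP)
      [4,5] "the" : NP\PP

YES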